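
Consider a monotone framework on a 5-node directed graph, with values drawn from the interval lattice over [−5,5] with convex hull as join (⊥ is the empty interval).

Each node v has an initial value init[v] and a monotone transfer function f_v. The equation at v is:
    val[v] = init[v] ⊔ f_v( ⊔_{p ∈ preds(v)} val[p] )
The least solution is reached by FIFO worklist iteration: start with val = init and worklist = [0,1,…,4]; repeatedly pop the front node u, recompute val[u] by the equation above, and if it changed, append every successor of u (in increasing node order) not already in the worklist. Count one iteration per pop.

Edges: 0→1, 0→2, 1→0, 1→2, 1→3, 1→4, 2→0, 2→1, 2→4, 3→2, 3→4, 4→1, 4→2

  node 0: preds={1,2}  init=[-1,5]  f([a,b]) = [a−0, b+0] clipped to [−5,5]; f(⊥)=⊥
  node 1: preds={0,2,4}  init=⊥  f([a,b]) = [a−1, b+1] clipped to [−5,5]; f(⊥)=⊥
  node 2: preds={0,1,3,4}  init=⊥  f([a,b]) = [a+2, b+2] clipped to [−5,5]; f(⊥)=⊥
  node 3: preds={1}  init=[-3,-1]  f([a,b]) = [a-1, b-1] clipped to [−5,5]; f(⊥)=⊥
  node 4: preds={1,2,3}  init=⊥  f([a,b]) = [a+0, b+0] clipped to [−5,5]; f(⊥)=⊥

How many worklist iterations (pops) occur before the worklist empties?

Worklist (18 pops):
  #1 pop 0: in=⊥ → [-1,5] (no change)
  #2 pop 1: in=[-1,5] → [-2,5] (was ⊥); enqueue [0]
  #3 pop 2: in=[-3,5] → [-1,5] (was ⊥); enqueue [1]
  #4 pop 3: in=[-2,5] → [-3,4] (was [-3,-1]); enqueue [2]
  #5 pop 4: in=[-3,5] → [-3,5] (was ⊥); enqueue []
  #6 pop 0: in=[-2,5] → [-2,5] (was [-1,5]); enqueue []
  #7 pop 1: in=[-3,5] → [-4,5] (was [-2,5]); enqueue [0,3,4]
  #8 pop 2: in=[-4,5] → [-2,5] (was [-1,5]); enqueue [1]
  #9 pop 0: in=[-4,5] → [-4,5] (was [-2,5]); enqueue [2]
  #10 pop 3: in=[-4,5] → [-5,4] (was [-3,4]); enqueue []
  #11 pop 4: in=[-5,5] → [-5,5] (was [-3,5]); enqueue []
  #12 pop 1: in=[-5,5] → [-5,5] (was [-4,5]); enqueue [0,3,4]
  #13 pop 2: in=[-5,5] → [-3,5] (was [-2,5]); enqueue [1]
  #14 pop 0: in=[-5,5] → [-5,5] (was [-4,5]); enqueue [2]
  #15 pop 3: in=[-5,5] → [-5,4] (no change)
  #16 pop 4: in=[-5,5] → [-5,5] (no change)
  #17 pop 1: in=[-5,5] → [-5,5] (no change)
  #18 pop 2: in=[-5,5] → [-3,5] (no change)

Fixpoint:
  val[0] = [-5,5]
  val[1] = [-5,5]
  val[2] = [-3,5]
  val[3] = [-5,4]
  val[4] = [-5,5]

18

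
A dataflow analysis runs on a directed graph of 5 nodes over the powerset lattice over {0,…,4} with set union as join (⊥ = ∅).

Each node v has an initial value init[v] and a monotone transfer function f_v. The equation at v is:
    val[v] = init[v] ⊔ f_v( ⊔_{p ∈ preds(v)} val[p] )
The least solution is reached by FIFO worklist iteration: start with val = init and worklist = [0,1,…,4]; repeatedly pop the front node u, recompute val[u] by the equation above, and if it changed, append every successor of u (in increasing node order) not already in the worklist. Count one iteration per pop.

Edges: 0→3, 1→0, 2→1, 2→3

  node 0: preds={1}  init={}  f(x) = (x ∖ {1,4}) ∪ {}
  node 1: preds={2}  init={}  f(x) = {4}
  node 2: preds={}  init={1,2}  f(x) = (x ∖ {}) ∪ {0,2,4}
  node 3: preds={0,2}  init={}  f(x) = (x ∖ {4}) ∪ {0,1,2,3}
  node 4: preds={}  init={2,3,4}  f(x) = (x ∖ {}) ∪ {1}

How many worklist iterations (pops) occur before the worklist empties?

7

Worklist (7 pops):
  #1 pop 0: in={} → {} (no change)
  #2 pop 1: in={1,2} → {4} (was {}); enqueue [0]
  #3 pop 2: in={} → {0,1,2,4} (was {1,2}); enqueue [1]
  #4 pop 3: in={0,1,2,4} → {0,1,2,3} (was {}); enqueue []
  #5 pop 4: in={} → {1,2,3,4} (was {2,3,4}); enqueue []
  #6 pop 0: in={4} → {} (no change)
  #7 pop 1: in={0,1,2,4} → {4} (no change)

Fixpoint:
  val[0] = {}
  val[1] = {4}
  val[2] = {0,1,2,4}
  val[3] = {0,1,2,3}
  val[4] = {1,2,3,4}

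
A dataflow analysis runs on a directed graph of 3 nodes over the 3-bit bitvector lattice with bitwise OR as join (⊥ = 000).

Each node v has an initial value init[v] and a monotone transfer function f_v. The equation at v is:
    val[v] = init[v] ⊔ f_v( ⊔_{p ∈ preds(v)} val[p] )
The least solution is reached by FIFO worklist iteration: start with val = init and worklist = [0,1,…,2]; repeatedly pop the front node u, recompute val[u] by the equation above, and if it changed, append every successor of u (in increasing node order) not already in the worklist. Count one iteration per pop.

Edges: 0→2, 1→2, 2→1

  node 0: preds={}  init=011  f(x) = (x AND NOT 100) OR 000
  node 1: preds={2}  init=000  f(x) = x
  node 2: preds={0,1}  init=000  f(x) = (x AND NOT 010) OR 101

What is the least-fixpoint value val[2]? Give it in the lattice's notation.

101

Iteration log — 5 steps:
  step 1. node 0  ⊔preds=000  new=011  stable
  step 2. node 1  ⊔preds=000  new=000  stable
  step 3. node 2  ⊔preds=011  new=101  old=000  +wl: 1
  step 4. node 1  ⊔preds=101  new=101  old=000  +wl: 2
  step 5. node 2  ⊔preds=111  new=101  stable

Least fixpoint reached:
  node 0: 011
  node 1: 101
  node 2: 101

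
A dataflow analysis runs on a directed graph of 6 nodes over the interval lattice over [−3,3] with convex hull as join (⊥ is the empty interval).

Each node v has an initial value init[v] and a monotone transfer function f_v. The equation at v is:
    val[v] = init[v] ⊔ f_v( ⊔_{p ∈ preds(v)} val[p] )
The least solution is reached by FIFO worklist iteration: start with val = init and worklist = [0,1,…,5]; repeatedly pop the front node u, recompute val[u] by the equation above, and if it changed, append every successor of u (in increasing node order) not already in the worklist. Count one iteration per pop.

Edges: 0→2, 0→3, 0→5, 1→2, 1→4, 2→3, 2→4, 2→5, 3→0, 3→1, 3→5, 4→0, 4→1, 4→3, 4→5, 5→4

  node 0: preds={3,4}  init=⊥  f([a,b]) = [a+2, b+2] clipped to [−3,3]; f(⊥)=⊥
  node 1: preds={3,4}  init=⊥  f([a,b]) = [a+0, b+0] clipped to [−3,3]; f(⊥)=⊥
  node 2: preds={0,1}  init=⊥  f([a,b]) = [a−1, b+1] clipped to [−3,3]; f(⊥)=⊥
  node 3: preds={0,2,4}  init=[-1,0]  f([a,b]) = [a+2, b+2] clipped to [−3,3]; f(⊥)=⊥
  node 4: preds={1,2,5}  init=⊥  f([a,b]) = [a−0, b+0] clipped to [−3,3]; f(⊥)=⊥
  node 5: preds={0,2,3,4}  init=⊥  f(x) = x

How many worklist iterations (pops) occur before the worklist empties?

Worklist (20 pops):
  #1 pop 0: in=[-1,0] → [1,2] (was ⊥); enqueue []
  #2 pop 1: in=[-1,0] → [-1,0] (was ⊥); enqueue []
  #3 pop 2: in=[-1,2] → [-2,3] (was ⊥); enqueue []
  #4 pop 3: in=[-2,3] → [-1,3] (was [-1,0]); enqueue [0,1]
  #5 pop 4: in=[-2,3] → [-2,3] (was ⊥); enqueue [3]
  #6 pop 5: in=[-2,3] → [-2,3] (was ⊥); enqueue [4]
  #7 pop 0: in=[-2,3] → [0,3] (was [1,2]); enqueue [2,5]
  #8 pop 1: in=[-2,3] → [-2,3] (was [-1,0]); enqueue []
  #9 pop 3: in=[-2,3] → [-1,3] (no change)
  #10 pop 4: in=[-2,3] → [-2,3] (no change)
  #11 pop 2: in=[-2,3] → [-3,3] (was [-2,3]); enqueue [3,4]
  #12 pop 5: in=[-3,3] → [-3,3] (was [-2,3]); enqueue []
  #13 pop 3: in=[-3,3] → [-1,3] (no change)
  #14 pop 4: in=[-3,3] → [-3,3] (was [-2,3]); enqueue [0,1,3,5]
  #15 pop 0: in=[-3,3] → [-1,3] (was [0,3]); enqueue [2]
  #16 pop 1: in=[-3,3] → [-3,3] (was [-2,3]); enqueue [4]
  #17 pop 3: in=[-3,3] → [-1,3] (no change)
  #18 pop 5: in=[-3,3] → [-3,3] (no change)
  #19 pop 2: in=[-3,3] → [-3,3] (no change)
  #20 pop 4: in=[-3,3] → [-3,3] (no change)

Fixpoint:
  val[0] = [-1,3]
  val[1] = [-3,3]
  val[2] = [-3,3]
  val[3] = [-1,3]
  val[4] = [-3,3]
  val[5] = [-3,3]

20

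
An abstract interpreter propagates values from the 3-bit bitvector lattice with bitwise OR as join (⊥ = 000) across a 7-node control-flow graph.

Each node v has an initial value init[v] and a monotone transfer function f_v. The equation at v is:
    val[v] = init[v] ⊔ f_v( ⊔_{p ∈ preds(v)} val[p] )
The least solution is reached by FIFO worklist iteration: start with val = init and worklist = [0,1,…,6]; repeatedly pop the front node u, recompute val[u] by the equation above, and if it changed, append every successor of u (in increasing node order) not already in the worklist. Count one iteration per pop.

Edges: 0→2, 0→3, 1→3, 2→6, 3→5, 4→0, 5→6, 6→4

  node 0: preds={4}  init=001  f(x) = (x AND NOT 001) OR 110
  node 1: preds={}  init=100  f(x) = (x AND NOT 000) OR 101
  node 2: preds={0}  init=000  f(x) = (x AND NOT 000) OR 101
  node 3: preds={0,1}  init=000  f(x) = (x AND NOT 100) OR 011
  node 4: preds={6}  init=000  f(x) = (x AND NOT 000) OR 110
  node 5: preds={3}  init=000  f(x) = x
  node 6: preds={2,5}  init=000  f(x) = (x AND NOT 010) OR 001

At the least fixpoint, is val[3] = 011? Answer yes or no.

Iteration log — 10 steps:
  step 1. node 0  ⊔preds=000  new=111  old=001  +wl: 
  step 2. node 1  ⊔preds=000  new=101  old=100  +wl: 
  step 3. node 2  ⊔preds=111  new=111  old=000  +wl: 
  step 4. node 3  ⊔preds=111  new=011  old=000  +wl: 
  step 5. node 4  ⊔preds=000  new=110  old=000  +wl: 0
  step 6. node 5  ⊔preds=011  new=011  old=000  +wl: 
  step 7. node 6  ⊔preds=111  new=101  old=000  +wl: 4
  step 8. node 0  ⊔preds=110  new=111  stable
  step 9. node 4  ⊔preds=101  new=111  old=110  +wl: 0
  step 10. node 0  ⊔preds=111  new=111  stable

Least fixpoint reached:
  node 0: 111
  node 1: 101
  node 2: 111
  node 3: 011
  node 4: 111
  node 5: 011
  node 6: 101

yes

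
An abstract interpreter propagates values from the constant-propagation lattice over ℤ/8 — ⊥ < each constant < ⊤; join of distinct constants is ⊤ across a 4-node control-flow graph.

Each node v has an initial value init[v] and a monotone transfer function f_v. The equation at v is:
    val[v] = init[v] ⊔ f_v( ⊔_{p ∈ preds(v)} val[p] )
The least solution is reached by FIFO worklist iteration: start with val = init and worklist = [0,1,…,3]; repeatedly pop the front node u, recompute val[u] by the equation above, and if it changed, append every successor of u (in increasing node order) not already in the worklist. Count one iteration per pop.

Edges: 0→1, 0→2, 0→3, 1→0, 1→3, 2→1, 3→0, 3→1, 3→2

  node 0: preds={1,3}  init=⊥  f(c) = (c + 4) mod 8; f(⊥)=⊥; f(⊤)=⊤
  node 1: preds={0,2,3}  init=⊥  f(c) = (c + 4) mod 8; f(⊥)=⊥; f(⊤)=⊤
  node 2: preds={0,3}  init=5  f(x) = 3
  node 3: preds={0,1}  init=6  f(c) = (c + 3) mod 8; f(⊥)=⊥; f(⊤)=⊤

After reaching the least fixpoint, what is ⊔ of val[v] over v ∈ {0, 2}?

Trace (8 dequeues):
  [1] u=0 | in 6 | out 2 | prev ⊥ | push {}
  [2] u=1 | in ⊤ | out ⊤ | prev ⊥ | push {0}
  [3] u=2 | in ⊤ | out ⊤ | prev 5 | push {1}
  [4] u=3 | in ⊤ | out ⊤ | prev 6 | push {2}
  [5] u=0 | in ⊤ | out ⊤ | prev 2 | push {3}
  [6] u=1 | in ⊤ | out ⊤ | ==
  [7] u=2 | in ⊤ | out ⊤ | ==
  [8] u=3 | in ⊤ | out ⊤ | ==

Converged values:
  [0] ⊤
  [1] ⊤
  [2] ⊤
  [3] ⊤

⊤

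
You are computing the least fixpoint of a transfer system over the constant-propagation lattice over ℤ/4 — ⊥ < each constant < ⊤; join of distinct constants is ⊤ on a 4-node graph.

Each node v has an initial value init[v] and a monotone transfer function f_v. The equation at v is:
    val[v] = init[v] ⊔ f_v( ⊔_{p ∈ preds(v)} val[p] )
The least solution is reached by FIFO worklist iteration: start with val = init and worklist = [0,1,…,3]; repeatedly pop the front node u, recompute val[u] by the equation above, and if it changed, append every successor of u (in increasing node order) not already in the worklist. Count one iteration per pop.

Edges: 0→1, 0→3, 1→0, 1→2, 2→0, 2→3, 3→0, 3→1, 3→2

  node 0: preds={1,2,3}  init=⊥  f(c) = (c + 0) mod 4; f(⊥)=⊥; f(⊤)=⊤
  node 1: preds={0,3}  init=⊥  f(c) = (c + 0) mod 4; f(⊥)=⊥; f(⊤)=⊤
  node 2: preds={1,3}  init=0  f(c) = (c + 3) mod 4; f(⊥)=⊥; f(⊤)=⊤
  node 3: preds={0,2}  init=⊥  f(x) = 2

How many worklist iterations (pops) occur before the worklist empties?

9

Iteration log — 9 steps:
  step 1. node 0  ⊔preds=0  new=0  old=⊥  +wl: 
  step 2. node 1  ⊔preds=0  new=0  old=⊥  +wl: 0
  step 3. node 2  ⊔preds=0  new=⊤  old=0  +wl: 
  step 4. node 3  ⊔preds=⊤  new=2  old=⊥  +wl: 1,2
  step 5. node 0  ⊔preds=⊤  new=⊤  old=0  +wl: 3
  step 6. node 1  ⊔preds=⊤  new=⊤  old=0  +wl: 0
  step 7. node 2  ⊔preds=⊤  new=⊤  stable
  step 8. node 3  ⊔preds=⊤  new=2  stable
  step 9. node 0  ⊔preds=⊤  new=⊤  stable

Least fixpoint reached:
  node 0: ⊤
  node 1: ⊤
  node 2: ⊤
  node 3: 2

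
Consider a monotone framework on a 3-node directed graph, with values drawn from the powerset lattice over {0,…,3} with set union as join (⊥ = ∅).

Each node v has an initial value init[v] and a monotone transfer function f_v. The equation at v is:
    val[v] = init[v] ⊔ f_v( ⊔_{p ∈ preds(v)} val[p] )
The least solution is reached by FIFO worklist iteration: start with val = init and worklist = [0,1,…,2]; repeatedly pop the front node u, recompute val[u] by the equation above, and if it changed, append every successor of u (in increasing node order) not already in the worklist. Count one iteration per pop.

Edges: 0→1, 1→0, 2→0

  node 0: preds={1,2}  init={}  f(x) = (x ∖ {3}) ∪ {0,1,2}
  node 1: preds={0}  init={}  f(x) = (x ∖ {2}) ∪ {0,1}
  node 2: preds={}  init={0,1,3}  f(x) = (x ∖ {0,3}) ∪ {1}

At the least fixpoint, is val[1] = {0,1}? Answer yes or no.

Worklist (4 pops):
  #1 pop 0: in={0,1,3} → {0,1,2} (was {}); enqueue []
  #2 pop 1: in={0,1,2} → {0,1} (was {}); enqueue [0]
  #3 pop 2: in={} → {0,1,3} (no change)
  #4 pop 0: in={0,1,3} → {0,1,2} (no change)

Fixpoint:
  val[0] = {0,1,2}
  val[1] = {0,1}
  val[2] = {0,1,3}

yes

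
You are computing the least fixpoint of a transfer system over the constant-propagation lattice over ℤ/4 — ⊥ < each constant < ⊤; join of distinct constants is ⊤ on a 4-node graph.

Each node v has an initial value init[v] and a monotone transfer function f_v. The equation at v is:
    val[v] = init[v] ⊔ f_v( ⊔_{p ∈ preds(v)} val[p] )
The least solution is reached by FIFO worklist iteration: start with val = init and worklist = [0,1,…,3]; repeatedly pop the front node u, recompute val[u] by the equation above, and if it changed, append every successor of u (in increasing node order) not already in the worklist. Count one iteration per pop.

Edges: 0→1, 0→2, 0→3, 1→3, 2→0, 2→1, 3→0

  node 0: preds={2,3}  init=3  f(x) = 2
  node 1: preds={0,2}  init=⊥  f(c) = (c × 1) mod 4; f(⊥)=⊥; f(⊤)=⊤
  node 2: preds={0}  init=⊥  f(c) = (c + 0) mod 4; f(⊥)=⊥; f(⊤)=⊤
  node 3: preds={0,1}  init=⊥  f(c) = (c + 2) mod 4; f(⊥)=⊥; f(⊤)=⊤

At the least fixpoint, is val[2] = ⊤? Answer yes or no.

Worklist (6 pops):
  #1 pop 0: in=⊥ → ⊤ (was 3); enqueue []
  #2 pop 1: in=⊤ → ⊤ (was ⊥); enqueue []
  #3 pop 2: in=⊤ → ⊤ (was ⊥); enqueue [0,1]
  #4 pop 3: in=⊤ → ⊤ (was ⊥); enqueue []
  #5 pop 0: in=⊤ → ⊤ (no change)
  #6 pop 1: in=⊤ → ⊤ (no change)

Fixpoint:
  val[0] = ⊤
  val[1] = ⊤
  val[2] = ⊤
  val[3] = ⊤

yes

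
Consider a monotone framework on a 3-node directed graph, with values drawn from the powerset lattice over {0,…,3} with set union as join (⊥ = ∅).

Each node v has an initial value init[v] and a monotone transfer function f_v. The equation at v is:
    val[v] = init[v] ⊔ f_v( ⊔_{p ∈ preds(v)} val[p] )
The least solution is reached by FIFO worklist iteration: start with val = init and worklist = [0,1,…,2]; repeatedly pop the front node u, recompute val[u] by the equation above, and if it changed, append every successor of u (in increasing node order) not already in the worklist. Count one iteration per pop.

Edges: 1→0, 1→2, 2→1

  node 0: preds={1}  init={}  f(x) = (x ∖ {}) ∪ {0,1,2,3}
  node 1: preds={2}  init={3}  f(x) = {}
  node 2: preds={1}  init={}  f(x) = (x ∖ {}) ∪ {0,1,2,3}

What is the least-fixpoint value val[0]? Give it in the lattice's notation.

Trace (4 dequeues):
  [1] u=0 | in {3} | out {0,1,2,3} | prev {} | push {}
  [2] u=1 | in {} | out {3} | ==
  [3] u=2 | in {3} | out {0,1,2,3} | prev {} | push {1}
  [4] u=1 | in {0,1,2,3} | out {3} | ==

Converged values:
  [0] {0,1,2,3}
  [1] {3}
  [2] {0,1,2,3}

{0,1,2,3}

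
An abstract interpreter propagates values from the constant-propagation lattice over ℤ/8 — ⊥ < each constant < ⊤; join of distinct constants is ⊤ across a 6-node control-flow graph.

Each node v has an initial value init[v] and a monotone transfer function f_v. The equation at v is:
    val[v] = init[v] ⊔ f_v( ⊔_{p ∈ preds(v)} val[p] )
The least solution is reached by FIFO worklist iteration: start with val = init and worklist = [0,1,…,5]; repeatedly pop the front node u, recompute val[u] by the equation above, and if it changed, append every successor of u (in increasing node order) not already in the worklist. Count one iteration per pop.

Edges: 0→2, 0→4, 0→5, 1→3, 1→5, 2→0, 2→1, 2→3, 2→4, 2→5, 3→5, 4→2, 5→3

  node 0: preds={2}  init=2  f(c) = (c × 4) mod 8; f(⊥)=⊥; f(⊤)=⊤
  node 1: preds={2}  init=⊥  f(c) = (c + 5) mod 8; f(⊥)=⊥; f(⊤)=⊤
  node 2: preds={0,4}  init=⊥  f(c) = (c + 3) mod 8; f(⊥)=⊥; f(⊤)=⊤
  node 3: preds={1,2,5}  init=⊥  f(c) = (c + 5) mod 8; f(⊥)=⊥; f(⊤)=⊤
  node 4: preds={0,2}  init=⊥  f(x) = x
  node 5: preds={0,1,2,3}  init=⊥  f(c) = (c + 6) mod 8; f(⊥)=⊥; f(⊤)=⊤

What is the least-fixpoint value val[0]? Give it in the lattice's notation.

Worklist (16 pops):
  #1 pop 0: in=⊥ → 2 (no change)
  #2 pop 1: in=⊥ → ⊥ (no change)
  #3 pop 2: in=2 → 5 (was ⊥); enqueue [0,1]
  #4 pop 3: in=5 → 2 (was ⊥); enqueue []
  #5 pop 4: in=⊤ → ⊤ (was ⊥); enqueue [2]
  #6 pop 5: in=⊤ → ⊤ (was ⊥); enqueue [3]
  #7 pop 0: in=5 → ⊤ (was 2); enqueue [4,5]
  #8 pop 1: in=5 → 2 (was ⊥); enqueue []
  #9 pop 2: in=⊤ → ⊤ (was 5); enqueue [0,1]
  #10 pop 3: in=⊤ → ⊤ (was 2); enqueue []
  #11 pop 4: in=⊤ → ⊤ (no change)
  #12 pop 5: in=⊤ → ⊤ (no change)
  #13 pop 0: in=⊤ → ⊤ (no change)
  #14 pop 1: in=⊤ → ⊤ (was 2); enqueue [3,5]
  #15 pop 3: in=⊤ → ⊤ (no change)
  #16 pop 5: in=⊤ → ⊤ (no change)

Fixpoint:
  val[0] = ⊤
  val[1] = ⊤
  val[2] = ⊤
  val[3] = ⊤
  val[4] = ⊤
  val[5] = ⊤

⊤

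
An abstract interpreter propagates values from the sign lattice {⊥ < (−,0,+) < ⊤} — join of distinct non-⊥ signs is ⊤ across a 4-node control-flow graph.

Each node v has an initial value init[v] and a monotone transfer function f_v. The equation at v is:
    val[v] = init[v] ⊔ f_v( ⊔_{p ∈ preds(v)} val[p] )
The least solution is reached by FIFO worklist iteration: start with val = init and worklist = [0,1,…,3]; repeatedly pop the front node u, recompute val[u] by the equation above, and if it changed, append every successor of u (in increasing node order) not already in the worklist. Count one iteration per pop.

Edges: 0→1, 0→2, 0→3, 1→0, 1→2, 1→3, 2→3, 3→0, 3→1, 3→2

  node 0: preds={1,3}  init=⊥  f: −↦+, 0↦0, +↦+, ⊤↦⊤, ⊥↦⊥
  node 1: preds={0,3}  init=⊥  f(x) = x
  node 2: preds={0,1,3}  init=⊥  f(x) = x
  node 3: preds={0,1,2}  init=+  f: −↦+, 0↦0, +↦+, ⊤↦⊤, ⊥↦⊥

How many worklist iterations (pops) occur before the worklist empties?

5

Trace (5 dequeues):
  [1] u=0 | in + | out + | prev ⊥ | push {}
  [2] u=1 | in + | out + | prev ⊥ | push {0}
  [3] u=2 | in + | out + | prev ⊥ | push {}
  [4] u=3 | in + | out + | ==
  [5] u=0 | in + | out + | ==

Converged values:
  [0] +
  [1] +
  [2] +
  [3] +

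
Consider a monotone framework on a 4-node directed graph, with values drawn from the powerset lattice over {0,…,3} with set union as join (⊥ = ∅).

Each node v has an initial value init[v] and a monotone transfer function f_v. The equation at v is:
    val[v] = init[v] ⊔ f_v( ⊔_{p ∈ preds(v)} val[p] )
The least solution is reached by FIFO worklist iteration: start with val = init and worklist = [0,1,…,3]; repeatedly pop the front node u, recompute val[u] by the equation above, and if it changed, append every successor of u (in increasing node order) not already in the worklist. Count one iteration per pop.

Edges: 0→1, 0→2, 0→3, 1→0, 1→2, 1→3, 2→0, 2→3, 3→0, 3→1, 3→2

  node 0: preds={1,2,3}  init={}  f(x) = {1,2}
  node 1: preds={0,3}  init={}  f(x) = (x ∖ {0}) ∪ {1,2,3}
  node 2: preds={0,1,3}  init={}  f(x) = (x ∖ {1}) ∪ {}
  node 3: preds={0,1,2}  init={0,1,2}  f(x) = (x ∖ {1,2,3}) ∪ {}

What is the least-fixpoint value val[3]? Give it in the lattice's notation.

{0,1,2}

Trace (5 dequeues):
  [1] u=0 | in {0,1,2} | out {1,2} | prev {} | push {}
  [2] u=1 | in {0,1,2} | out {1,2,3} | prev {} | push {0}
  [3] u=2 | in {0,1,2,3} | out {0,2,3} | prev {} | push {}
  [4] u=3 | in {0,1,2,3} | out {0,1,2} | ==
  [5] u=0 | in {0,1,2,3} | out {1,2} | ==

Converged values:
  [0] {1,2}
  [1] {1,2,3}
  [2] {0,2,3}
  [3] {0,1,2}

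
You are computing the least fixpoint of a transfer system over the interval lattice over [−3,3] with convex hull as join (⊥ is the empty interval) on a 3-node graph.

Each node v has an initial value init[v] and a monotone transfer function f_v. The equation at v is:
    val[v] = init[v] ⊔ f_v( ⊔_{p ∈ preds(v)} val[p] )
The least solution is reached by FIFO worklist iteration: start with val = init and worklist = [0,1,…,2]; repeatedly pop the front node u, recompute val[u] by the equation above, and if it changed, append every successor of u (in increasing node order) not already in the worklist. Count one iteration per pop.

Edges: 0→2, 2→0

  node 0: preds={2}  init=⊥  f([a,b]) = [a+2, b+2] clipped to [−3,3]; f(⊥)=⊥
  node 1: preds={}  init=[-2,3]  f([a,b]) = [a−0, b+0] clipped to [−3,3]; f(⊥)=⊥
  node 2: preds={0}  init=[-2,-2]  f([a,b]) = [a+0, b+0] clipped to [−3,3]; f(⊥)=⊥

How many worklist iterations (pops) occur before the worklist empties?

8

Worklist (8 pops):
  #1 pop 0: in=[-2,-2] → [0,0] (was ⊥); enqueue []
  #2 pop 1: in=⊥ → [-2,3] (no change)
  #3 pop 2: in=[0,0] → [-2,0] (was [-2,-2]); enqueue [0]
  #4 pop 0: in=[-2,0] → [0,2] (was [0,0]); enqueue [2]
  #5 pop 2: in=[0,2] → [-2,2] (was [-2,0]); enqueue [0]
  #6 pop 0: in=[-2,2] → [0,3] (was [0,2]); enqueue [2]
  #7 pop 2: in=[0,3] → [-2,3] (was [-2,2]); enqueue [0]
  #8 pop 0: in=[-2,3] → [0,3] (no change)

Fixpoint:
  val[0] = [0,3]
  val[1] = [-2,3]
  val[2] = [-2,3]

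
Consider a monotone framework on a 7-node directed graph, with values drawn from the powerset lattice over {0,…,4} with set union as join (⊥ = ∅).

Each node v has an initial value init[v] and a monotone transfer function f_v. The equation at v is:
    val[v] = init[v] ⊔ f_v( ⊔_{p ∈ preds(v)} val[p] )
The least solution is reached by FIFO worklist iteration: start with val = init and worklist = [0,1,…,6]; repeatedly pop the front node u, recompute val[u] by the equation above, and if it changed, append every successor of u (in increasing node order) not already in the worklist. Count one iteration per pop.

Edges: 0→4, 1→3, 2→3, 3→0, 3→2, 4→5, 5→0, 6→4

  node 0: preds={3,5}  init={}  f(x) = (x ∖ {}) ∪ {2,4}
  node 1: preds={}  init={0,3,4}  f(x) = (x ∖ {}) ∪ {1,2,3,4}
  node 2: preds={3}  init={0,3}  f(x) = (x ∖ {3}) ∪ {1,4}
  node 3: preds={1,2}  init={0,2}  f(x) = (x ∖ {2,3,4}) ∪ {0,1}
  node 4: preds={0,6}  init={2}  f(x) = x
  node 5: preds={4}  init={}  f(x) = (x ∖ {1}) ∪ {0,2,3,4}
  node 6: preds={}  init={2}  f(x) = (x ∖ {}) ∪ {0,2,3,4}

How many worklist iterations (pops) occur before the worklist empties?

Worklist (11 pops):
  #1 pop 0: in={0,2} → {0,2,4} (was {}); enqueue []
  #2 pop 1: in={} → {0,1,2,3,4} (was {0,3,4}); enqueue []
  #3 pop 2: in={0,2} → {0,1,2,3,4} (was {0,3}); enqueue []
  #4 pop 3: in={0,1,2,3,4} → {0,1,2} (was {0,2}); enqueue [0,2]
  #5 pop 4: in={0,2,4} → {0,2,4} (was {2}); enqueue []
  #6 pop 5: in={0,2,4} → {0,2,3,4} (was {}); enqueue []
  #7 pop 6: in={} → {0,2,3,4} (was {2}); enqueue [4]
  #8 pop 0: in={0,1,2,3,4} → {0,1,2,3,4} (was {0,2,4}); enqueue []
  #9 pop 2: in={0,1,2} → {0,1,2,3,4} (no change)
  #10 pop 4: in={0,1,2,3,4} → {0,1,2,3,4} (was {0,2,4}); enqueue [5]
  #11 pop 5: in={0,1,2,3,4} → {0,2,3,4} (no change)

Fixpoint:
  val[0] = {0,1,2,3,4}
  val[1] = {0,1,2,3,4}
  val[2] = {0,1,2,3,4}
  val[3] = {0,1,2}
  val[4] = {0,1,2,3,4}
  val[5] = {0,2,3,4}
  val[6] = {0,2,3,4}

11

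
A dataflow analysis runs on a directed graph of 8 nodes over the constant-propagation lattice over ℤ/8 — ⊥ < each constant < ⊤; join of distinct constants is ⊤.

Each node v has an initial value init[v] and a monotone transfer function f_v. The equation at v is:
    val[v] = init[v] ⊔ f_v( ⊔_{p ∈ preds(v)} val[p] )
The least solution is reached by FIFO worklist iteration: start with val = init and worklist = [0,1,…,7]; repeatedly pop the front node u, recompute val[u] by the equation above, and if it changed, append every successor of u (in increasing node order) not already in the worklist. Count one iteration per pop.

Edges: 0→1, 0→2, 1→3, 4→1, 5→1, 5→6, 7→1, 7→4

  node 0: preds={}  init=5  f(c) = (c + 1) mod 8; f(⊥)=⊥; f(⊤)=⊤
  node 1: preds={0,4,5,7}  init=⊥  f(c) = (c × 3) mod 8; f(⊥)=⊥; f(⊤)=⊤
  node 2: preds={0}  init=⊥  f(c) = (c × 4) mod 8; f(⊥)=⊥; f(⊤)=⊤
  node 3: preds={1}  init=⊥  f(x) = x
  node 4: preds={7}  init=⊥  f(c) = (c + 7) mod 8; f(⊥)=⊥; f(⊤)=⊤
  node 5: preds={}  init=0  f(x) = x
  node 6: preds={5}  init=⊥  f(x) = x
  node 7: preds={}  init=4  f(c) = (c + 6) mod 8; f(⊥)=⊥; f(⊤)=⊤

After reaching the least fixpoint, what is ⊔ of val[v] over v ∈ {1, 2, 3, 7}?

Trace (9 dequeues):
  [1] u=0 | in ⊥ | out 5 | ==
  [2] u=1 | in ⊤ | out ⊤ | prev ⊥ | push {}
  [3] u=2 | in 5 | out 4 | prev ⊥ | push {}
  [4] u=3 | in ⊤ | out ⊤ | prev ⊥ | push {}
  [5] u=4 | in 4 | out 3 | prev ⊥ | push {1}
  [6] u=5 | in ⊥ | out 0 | ==
  [7] u=6 | in 0 | out 0 | prev ⊥ | push {}
  [8] u=7 | in ⊥ | out 4 | ==
  [9] u=1 | in ⊤ | out ⊤ | ==

Converged values:
  [0] 5
  [1] ⊤
  [2] 4
  [3] ⊤
  [4] 3
  [5] 0
  [6] 0
  [7] 4

⊤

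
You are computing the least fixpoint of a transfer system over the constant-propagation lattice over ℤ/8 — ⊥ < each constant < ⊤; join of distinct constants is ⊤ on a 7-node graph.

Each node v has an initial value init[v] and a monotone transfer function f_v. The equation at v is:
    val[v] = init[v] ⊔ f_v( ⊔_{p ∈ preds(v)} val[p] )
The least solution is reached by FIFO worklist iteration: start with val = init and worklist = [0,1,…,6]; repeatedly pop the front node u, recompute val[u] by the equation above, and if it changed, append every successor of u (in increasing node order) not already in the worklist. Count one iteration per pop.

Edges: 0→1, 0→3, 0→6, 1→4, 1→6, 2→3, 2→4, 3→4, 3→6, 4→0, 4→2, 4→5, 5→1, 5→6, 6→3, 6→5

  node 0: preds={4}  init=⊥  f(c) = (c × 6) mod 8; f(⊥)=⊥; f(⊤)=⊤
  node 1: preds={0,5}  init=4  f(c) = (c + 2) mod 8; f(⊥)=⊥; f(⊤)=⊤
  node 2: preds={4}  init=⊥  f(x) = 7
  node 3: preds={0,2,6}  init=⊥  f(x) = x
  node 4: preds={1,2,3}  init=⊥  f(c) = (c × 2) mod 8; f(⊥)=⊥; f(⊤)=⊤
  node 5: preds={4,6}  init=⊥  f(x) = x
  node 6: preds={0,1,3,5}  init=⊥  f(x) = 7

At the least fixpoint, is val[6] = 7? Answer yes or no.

yes

Iteration log — 14 steps:
  step 1. node 0  ⊔preds=⊥  new=⊥  stable
  step 2. node 1  ⊔preds=⊥  new=4  stable
  step 3. node 2  ⊔preds=⊥  new=7  old=⊥  +wl: 
  step 4. node 3  ⊔preds=7  new=7  old=⊥  +wl: 
  step 5. node 4  ⊔preds=⊤  new=⊤  old=⊥  +wl: 0,2
  step 6. node 5  ⊔preds=⊤  new=⊤  old=⊥  +wl: 1
  step 7. node 6  ⊔preds=⊤  new=7  old=⊥  +wl: 3,5
  step 8. node 0  ⊔preds=⊤  new=⊤  old=⊥  +wl: 6
  step 9. node 2  ⊔preds=⊤  new=7  stable
  step 10. node 1  ⊔preds=⊤  new=⊤  old=4  +wl: 4
  step 11. node 3  ⊔preds=⊤  new=⊤  old=7  +wl: 
  step 12. node 5  ⊔preds=⊤  new=⊤  stable
  step 13. node 6  ⊔preds=⊤  new=7  stable
  step 14. node 4  ⊔preds=⊤  new=⊤  stable

Least fixpoint reached:
  node 0: ⊤
  node 1: ⊤
  node 2: 7
  node 3: ⊤
  node 4: ⊤
  node 5: ⊤
  node 6: 7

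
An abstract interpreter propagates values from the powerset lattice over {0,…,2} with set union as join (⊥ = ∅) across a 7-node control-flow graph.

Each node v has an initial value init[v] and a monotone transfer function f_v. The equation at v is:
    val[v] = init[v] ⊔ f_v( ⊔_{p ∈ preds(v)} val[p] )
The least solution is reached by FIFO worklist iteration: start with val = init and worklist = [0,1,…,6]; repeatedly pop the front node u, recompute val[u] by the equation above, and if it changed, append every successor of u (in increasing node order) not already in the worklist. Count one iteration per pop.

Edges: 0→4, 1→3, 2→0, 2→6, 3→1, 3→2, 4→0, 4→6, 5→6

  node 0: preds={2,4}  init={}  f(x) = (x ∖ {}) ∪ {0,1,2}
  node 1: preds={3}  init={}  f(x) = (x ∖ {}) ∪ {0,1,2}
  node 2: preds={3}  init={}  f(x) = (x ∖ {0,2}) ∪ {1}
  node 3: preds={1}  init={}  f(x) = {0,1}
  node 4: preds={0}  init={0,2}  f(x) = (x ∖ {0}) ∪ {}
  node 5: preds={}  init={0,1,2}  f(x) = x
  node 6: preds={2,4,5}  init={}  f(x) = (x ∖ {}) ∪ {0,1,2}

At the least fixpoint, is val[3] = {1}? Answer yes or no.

Worklist (10 pops):
  #1 pop 0: in={0,2} → {0,1,2} (was {}); enqueue []
  #2 pop 1: in={} → {0,1,2} (was {}); enqueue []
  #3 pop 2: in={} → {1} (was {}); enqueue [0]
  #4 pop 3: in={0,1,2} → {0,1} (was {}); enqueue [1,2]
  #5 pop 4: in={0,1,2} → {0,1,2} (was {0,2}); enqueue []
  #6 pop 5: in={} → {0,1,2} (no change)
  #7 pop 6: in={0,1,2} → {0,1,2} (was {}); enqueue []
  #8 pop 0: in={0,1,2} → {0,1,2} (no change)
  #9 pop 1: in={0,1} → {0,1,2} (no change)
  #10 pop 2: in={0,1} → {1} (no change)

Fixpoint:
  val[0] = {0,1,2}
  val[1] = {0,1,2}
  val[2] = {1}
  val[3] = {0,1}
  val[4] = {0,1,2}
  val[5] = {0,1,2}
  val[6] = {0,1,2}

no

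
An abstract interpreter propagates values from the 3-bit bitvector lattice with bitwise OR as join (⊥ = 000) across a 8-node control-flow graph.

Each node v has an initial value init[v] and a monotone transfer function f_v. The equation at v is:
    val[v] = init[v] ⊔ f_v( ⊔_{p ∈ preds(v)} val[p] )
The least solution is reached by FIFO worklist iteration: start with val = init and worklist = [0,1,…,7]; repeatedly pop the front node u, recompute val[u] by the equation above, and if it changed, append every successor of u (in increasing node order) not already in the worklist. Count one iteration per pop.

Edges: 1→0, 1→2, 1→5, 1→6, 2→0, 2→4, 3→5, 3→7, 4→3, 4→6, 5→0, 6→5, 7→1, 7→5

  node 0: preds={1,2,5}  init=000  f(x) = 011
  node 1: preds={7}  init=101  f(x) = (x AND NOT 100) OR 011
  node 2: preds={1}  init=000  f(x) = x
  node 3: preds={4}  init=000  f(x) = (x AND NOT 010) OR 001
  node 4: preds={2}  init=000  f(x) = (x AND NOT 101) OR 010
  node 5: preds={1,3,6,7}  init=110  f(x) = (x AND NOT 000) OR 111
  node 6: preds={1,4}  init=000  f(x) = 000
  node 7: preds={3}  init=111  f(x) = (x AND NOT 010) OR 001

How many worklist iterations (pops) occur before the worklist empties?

10

Iteration log — 10 steps:
  step 1. node 0  ⊔preds=111  new=011  old=000  +wl: 
  step 2. node 1  ⊔preds=111  new=111  old=101  +wl: 0
  step 3. node 2  ⊔preds=111  new=111  old=000  +wl: 
  step 4. node 3  ⊔preds=000  new=001  old=000  +wl: 
  step 5. node 4  ⊔preds=111  new=010  old=000  +wl: 3
  step 6. node 5  ⊔preds=111  new=111  old=110  +wl: 
  step 7. node 6  ⊔preds=111  new=000  stable
  step 8. node 7  ⊔preds=001  new=111  stable
  step 9. node 0  ⊔preds=111  new=011  stable
  step 10. node 3  ⊔preds=010  new=001  stable

Least fixpoint reached:
  node 0: 011
  node 1: 111
  node 2: 111
  node 3: 001
  node 4: 010
  node 5: 111
  node 6: 000
  node 7: 111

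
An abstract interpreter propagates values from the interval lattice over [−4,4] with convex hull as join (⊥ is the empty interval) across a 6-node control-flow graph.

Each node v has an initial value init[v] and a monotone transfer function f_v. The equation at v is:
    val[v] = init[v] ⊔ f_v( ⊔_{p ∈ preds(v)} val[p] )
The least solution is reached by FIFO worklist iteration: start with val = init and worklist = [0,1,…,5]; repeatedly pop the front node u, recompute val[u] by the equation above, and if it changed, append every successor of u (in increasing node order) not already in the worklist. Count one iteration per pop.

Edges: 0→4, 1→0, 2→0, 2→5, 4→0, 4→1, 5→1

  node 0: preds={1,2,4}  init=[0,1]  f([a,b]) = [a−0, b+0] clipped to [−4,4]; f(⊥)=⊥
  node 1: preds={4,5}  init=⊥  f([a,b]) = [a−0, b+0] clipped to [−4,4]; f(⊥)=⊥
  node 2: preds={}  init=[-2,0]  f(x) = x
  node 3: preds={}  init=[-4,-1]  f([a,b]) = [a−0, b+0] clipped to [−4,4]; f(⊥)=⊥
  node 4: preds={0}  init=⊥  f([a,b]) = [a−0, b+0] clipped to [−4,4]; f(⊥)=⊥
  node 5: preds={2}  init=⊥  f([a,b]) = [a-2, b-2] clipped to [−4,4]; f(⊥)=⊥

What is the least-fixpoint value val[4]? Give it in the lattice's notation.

[-4,1]

Iteration log — 12 steps:
  step 1. node 0  ⊔preds=[-2,0]  new=[-2,1]  old=[0,1]  +wl: 
  step 2. node 1  ⊔preds=⊥  new=⊥  stable
  step 3. node 2  ⊔preds=⊥  new=[-2,0]  stable
  step 4. node 3  ⊔preds=⊥  new=[-4,-1]  stable
  step 5. node 4  ⊔preds=[-2,1]  new=[-2,1]  old=⊥  +wl: 0,1
  step 6. node 5  ⊔preds=[-2,0]  new=[-4,-2]  old=⊥  +wl: 
  step 7. node 0  ⊔preds=[-2,1]  new=[-2,1]  stable
  step 8. node 1  ⊔preds=[-4,1]  new=[-4,1]  old=⊥  +wl: 0
  step 9. node 0  ⊔preds=[-4,1]  new=[-4,1]  old=[-2,1]  +wl: 4
  step 10. node 4  ⊔preds=[-4,1]  new=[-4,1]  old=[-2,1]  +wl: 0,1
  step 11. node 0  ⊔preds=[-4,1]  new=[-4,1]  stable
  step 12. node 1  ⊔preds=[-4,1]  new=[-4,1]  stable

Least fixpoint reached:
  node 0: [-4,1]
  node 1: [-4,1]
  node 2: [-2,0]
  node 3: [-4,-1]
  node 4: [-4,1]
  node 5: [-4,-2]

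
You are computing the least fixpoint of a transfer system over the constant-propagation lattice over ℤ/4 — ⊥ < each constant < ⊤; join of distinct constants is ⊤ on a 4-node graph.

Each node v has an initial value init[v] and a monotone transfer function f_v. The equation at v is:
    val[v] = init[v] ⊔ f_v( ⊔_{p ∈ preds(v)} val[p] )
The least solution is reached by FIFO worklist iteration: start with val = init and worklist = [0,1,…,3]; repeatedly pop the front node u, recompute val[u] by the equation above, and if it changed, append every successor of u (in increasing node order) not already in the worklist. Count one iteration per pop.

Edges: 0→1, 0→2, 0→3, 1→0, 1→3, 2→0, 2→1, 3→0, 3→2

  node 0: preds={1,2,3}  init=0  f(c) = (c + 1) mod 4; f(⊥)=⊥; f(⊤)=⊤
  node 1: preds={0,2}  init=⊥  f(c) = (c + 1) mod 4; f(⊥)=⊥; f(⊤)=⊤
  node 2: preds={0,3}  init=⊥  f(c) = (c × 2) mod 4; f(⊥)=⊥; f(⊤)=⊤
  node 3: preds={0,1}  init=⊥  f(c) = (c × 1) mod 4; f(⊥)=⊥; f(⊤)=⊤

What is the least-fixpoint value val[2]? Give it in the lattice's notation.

⊤

Trace (10 dequeues):
  [1] u=0 | in ⊥ | out 0 | ==
  [2] u=1 | in 0 | out 1 | prev ⊥ | push {0}
  [3] u=2 | in 0 | out 0 | prev ⊥ | push {1}
  [4] u=3 | in ⊤ | out ⊤ | prev ⊥ | push {2}
  [5] u=0 | in ⊤ | out ⊤ | prev 0 | push {3}
  [6] u=1 | in ⊤ | out ⊤ | prev 1 | push {0}
  [7] u=2 | in ⊤ | out ⊤ | prev 0 | push {1}
  [8] u=3 | in ⊤ | out ⊤ | ==
  [9] u=0 | in ⊤ | out ⊤ | ==
  [10] u=1 | in ⊤ | out ⊤ | ==

Converged values:
  [0] ⊤
  [1] ⊤
  [2] ⊤
  [3] ⊤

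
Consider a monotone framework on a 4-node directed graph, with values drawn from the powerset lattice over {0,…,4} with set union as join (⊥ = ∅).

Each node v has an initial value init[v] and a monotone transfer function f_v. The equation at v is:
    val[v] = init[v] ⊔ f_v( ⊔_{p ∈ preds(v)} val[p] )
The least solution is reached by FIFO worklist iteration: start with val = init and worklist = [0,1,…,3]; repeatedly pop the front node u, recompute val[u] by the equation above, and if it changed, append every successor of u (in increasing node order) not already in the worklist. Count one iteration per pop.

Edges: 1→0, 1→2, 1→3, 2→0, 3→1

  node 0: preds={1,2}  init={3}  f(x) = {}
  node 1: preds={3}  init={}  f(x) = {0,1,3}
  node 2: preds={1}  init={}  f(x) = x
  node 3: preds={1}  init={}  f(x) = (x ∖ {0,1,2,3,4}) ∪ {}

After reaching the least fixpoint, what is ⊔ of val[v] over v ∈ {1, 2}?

{0,1,3}

Trace (5 dequeues):
  [1] u=0 | in {} | out {3} | ==
  [2] u=1 | in {} | out {0,1,3} | prev {} | push {0}
  [3] u=2 | in {0,1,3} | out {0,1,3} | prev {} | push {}
  [4] u=3 | in {0,1,3} | out {} | ==
  [5] u=0 | in {0,1,3} | out {3} | ==

Converged values:
  [0] {3}
  [1] {0,1,3}
  [2] {0,1,3}
  [3] {}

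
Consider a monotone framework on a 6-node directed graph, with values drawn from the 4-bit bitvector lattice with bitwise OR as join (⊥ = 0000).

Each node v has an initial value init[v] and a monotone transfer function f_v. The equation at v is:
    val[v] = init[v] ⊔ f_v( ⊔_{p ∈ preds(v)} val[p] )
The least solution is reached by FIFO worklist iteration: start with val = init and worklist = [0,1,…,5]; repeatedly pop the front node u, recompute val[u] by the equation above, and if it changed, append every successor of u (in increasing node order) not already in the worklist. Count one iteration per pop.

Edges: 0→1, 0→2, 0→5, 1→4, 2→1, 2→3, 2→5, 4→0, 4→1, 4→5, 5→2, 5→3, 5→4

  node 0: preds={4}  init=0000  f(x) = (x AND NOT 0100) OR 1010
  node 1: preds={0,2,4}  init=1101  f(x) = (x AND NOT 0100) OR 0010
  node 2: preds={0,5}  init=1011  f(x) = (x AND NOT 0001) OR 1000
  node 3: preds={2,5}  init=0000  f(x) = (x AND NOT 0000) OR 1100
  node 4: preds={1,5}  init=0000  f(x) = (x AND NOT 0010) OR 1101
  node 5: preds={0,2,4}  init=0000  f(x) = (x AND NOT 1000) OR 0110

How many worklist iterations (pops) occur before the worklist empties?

Worklist (13 pops):
  #1 pop 0: in=0000 → 1010 (was 0000); enqueue []
  #2 pop 1: in=1011 → 1111 (was 1101); enqueue []
  #3 pop 2: in=1010 → 1011 (no change)
  #4 pop 3: in=1011 → 1111 (was 0000); enqueue []
  #5 pop 4: in=1111 → 1101 (was 0000); enqueue [0,1]
  #6 pop 5: in=1111 → 0111 (was 0000); enqueue [2,3,4]
  #7 pop 0: in=1101 → 1011 (was 1010); enqueue [5]
  #8 pop 1: in=1111 → 1111 (no change)
  #9 pop 2: in=1111 → 1111 (was 1011); enqueue [1]
  #10 pop 3: in=1111 → 1111 (no change)
  #11 pop 4: in=1111 → 1101 (no change)
  #12 pop 5: in=1111 → 0111 (no change)
  #13 pop 1: in=1111 → 1111 (no change)

Fixpoint:
  val[0] = 1011
  val[1] = 1111
  val[2] = 1111
  val[3] = 1111
  val[4] = 1101
  val[5] = 0111

13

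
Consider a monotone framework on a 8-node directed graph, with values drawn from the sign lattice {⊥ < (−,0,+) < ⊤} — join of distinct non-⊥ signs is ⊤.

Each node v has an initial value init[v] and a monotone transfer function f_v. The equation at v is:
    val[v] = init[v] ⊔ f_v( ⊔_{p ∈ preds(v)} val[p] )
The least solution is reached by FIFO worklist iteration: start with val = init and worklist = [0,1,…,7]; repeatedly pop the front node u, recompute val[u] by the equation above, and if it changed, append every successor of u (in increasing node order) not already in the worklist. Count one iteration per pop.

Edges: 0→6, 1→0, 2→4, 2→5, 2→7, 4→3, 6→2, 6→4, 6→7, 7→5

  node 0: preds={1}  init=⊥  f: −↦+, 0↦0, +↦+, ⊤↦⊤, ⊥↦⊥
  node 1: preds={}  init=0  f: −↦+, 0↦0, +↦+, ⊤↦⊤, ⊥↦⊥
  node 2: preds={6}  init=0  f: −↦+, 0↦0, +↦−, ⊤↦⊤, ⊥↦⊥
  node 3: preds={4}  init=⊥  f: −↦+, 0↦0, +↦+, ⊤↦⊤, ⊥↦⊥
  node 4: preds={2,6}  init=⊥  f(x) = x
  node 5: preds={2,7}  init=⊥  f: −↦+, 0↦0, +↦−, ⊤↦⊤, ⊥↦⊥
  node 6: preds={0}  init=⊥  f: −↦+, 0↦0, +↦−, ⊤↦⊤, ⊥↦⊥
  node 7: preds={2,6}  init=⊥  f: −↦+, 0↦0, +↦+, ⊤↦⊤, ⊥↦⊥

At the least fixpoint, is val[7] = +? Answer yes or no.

no

Iteration log — 12 steps:
  step 1. node 0  ⊔preds=0  new=0  old=⊥  +wl: 
  step 2. node 1  ⊔preds=⊥  new=0  stable
  step 3. node 2  ⊔preds=⊥  new=0  stable
  step 4. node 3  ⊔preds=⊥  new=⊥  stable
  step 5. node 4  ⊔preds=0  new=0  old=⊥  +wl: 3
  step 6. node 5  ⊔preds=0  new=0  old=⊥  +wl: 
  step 7. node 6  ⊔preds=0  new=0  old=⊥  +wl: 2,4
  step 8. node 7  ⊔preds=0  new=0  old=⊥  +wl: 5
  step 9. node 3  ⊔preds=0  new=0  old=⊥  +wl: 
  step 10. node 2  ⊔preds=0  new=0  stable
  step 11. node 4  ⊔preds=0  new=0  stable
  step 12. node 5  ⊔preds=0  new=0  stable

Least fixpoint reached:
  node 0: 0
  node 1: 0
  node 2: 0
  node 3: 0
  node 4: 0
  node 5: 0
  node 6: 0
  node 7: 0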